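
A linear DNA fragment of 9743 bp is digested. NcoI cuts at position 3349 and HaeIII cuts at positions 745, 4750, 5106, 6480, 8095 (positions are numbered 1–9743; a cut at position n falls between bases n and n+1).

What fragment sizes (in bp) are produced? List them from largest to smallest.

Combined cut positions (sorted): 745, 3349, 4750, 5106, 6480, 8095.
Linear molecule, 6 cuts → 7 fragments:
  745 − 0 = 745 bp
  3349 − 745 = 2604 bp
  4750 − 3349 = 1401 bp
  5106 − 4750 = 356 bp
  6480 − 5106 = 1374 bp
  8095 − 6480 = 1615 bp
  9743 − 8095 = 1648 bp
Sorted largest to smallest: 2604, 1648, 1615, 1401, 1374, 745, 356 bp.

2604, 1648, 1615, 1401, 1374, 745, 356 bp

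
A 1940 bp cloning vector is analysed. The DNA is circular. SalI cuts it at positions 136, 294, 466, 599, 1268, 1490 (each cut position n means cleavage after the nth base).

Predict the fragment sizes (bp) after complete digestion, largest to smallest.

Circular molecule, 6 cuts → 6 fragments:
  294 − 136 = 158 bp
  466 − 294 = 172 bp
  599 − 466 = 133 bp
  1268 − 599 = 669 bp
  1490 − 1268 = 222 bp
  wrap: 1940 − 1490 + 136 = 586 bp
Sorted largest to smallest: 669, 586, 222, 172, 158, 133 bp.

669, 586, 222, 172, 158, 133 bp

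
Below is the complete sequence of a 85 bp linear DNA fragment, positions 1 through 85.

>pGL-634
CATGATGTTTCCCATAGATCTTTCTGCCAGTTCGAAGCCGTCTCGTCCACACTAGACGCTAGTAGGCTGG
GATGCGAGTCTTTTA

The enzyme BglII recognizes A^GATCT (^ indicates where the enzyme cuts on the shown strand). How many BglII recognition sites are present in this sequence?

1

AGATCT occurs starting at position 16.
BglII cuts at 1 site.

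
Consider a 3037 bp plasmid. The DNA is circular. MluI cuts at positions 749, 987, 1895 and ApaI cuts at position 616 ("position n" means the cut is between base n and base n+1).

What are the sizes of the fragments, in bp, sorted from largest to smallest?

1758, 908, 238, 133 bp

Combined cut positions (sorted): 616, 749, 987, 1895.
Circular molecule, 4 cuts → 4 fragments:
  749 − 616 = 133 bp
  987 − 749 = 238 bp
  1895 − 987 = 908 bp
  wrap: 3037 − 1895 + 616 = 1758 bp
Sorted largest to smallest: 1758, 908, 238, 133 bp.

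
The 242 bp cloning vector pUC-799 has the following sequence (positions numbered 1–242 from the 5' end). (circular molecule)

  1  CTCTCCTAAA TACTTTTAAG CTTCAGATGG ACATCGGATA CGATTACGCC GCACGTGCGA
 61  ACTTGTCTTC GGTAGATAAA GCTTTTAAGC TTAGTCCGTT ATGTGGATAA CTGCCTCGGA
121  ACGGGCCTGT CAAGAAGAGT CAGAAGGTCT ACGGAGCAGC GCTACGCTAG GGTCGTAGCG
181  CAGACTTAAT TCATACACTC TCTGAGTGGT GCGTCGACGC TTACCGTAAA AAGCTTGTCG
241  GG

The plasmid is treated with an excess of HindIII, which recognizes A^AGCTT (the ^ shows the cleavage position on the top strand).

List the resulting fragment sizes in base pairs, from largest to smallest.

144, 61, 29, 8 bp

HindIII sites (AAGCTT) start at positions 18, 79, 87, 231.
HindIII cuts after the first base of each site, so after positions 18, 79, 87, 231.
Circular molecule, 4 cuts → 4 fragments:
  19–79 → 61 bp
  80–87 → 8 bp
  88–231 → 144 bp
  232–242 then 1–18 → 11 + 18 = 29 bp
Sorted largest to smallest: 144, 61, 29, 8 bp.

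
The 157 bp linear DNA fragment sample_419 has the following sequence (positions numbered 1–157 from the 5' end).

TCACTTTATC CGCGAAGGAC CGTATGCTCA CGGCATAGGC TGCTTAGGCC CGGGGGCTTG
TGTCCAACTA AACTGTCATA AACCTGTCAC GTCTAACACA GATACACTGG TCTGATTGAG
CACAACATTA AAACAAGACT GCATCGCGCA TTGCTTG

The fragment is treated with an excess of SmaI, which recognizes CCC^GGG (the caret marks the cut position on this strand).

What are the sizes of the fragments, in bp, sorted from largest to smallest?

The SmaI site (CCCGGG) starts at position 49.
SmaI cuts after base 3 of each site, so after position 51.
Linear molecule, 1 cut → 2 fragments:
  1–51 → 51 bp
  52–157 → 106 bp
Sorted largest to smallest: 106, 51 bp.

106, 51 bp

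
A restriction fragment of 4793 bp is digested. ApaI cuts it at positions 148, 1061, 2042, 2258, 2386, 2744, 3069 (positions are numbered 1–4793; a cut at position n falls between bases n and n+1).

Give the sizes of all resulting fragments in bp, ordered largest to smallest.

Linear molecule, 7 cuts → 8 fragments:
  148 − 0 = 148 bp
  1061 − 148 = 913 bp
  2042 − 1061 = 981 bp
  2258 − 2042 = 216 bp
  2386 − 2258 = 128 bp
  2744 − 2386 = 358 bp
  3069 − 2744 = 325 bp
  4793 − 3069 = 1724 bp
Sorted largest to smallest: 1724, 981, 913, 358, 325, 216, 148, 128 bp.

1724, 981, 913, 358, 325, 216, 148, 128 bp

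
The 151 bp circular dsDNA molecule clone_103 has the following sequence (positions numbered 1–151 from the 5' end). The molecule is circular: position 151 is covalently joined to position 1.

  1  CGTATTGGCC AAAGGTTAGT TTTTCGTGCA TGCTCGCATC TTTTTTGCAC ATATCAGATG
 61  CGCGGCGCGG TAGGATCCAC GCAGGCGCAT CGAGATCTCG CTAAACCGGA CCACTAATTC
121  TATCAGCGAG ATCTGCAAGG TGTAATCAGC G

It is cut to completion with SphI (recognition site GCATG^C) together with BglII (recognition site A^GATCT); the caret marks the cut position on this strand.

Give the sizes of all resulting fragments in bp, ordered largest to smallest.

61, 54, 36 bp

The SphI site (GCATGC) starts at position 28.
SphI cuts after base 5 of each site (before the last base), so after position 32.
BglII sites (AGATCT) start at positions 93, 129.
BglII cuts after the first base of each site, so after positions 93, 129.
Combined cut positions: 32, 93, 129.
Circular molecule, 3 cuts → 3 fragments:
  33–93 → 61 bp
  94–129 → 36 bp
  130–151 then 1–32 → 22 + 32 = 54 bp
Sorted largest to smallest: 61, 54, 36 bp.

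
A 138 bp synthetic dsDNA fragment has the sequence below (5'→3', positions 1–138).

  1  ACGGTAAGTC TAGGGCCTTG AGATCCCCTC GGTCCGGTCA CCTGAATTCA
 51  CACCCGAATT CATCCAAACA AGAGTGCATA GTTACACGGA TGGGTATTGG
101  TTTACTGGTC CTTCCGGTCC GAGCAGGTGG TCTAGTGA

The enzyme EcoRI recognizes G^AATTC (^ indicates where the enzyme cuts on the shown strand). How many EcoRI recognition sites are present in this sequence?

GAATTC occurs starting at positions 44, 56.
EcoRI cuts at 2 sites.

2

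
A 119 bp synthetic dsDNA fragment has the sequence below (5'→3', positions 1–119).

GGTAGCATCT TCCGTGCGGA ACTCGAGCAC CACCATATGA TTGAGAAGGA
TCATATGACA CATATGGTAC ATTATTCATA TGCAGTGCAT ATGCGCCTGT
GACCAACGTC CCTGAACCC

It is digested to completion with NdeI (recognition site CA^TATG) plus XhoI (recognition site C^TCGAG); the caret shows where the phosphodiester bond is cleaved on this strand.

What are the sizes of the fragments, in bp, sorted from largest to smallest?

NdeI sites (CATATG) start at positions 34, 52, 61, 77, 88.
NdeI cuts after base 2 of each site, so after positions 35, 53, 62, 78, 89.
The XhoI site (CTCGAG) starts at position 22.
XhoI cuts after the first base of each site, so after position 22.
Combined cut positions: 22, 35, 53, 62, 78, 89.
Linear molecule, 6 cuts → 7 fragments:
  1–22 → 22 bp
  23–35 → 13 bp
  36–53 → 18 bp
  54–62 → 9 bp
  63–78 → 16 bp
  79–89 → 11 bp
  90–119 → 30 bp
Sorted largest to smallest: 30, 22, 18, 16, 13, 11, 9 bp.

30, 22, 18, 16, 13, 11, 9 bp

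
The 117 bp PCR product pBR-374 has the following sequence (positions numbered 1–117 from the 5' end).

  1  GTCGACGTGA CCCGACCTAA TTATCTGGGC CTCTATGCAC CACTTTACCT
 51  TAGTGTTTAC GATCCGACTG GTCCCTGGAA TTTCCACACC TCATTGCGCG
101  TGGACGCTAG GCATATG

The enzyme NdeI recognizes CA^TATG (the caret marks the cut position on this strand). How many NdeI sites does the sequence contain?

CATATG occurs starting at position 112.
NdeI cuts at 1 site.

1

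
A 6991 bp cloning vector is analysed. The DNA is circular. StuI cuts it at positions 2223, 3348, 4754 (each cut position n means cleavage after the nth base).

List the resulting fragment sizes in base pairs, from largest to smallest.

Circular molecule, 3 cuts → 3 fragments:
  3348 − 2223 = 1125 bp
  4754 − 3348 = 1406 bp
  wrap: 6991 − 4754 + 2223 = 4460 bp
Sorted largest to smallest: 4460, 1406, 1125 bp.

4460, 1406, 1125 bp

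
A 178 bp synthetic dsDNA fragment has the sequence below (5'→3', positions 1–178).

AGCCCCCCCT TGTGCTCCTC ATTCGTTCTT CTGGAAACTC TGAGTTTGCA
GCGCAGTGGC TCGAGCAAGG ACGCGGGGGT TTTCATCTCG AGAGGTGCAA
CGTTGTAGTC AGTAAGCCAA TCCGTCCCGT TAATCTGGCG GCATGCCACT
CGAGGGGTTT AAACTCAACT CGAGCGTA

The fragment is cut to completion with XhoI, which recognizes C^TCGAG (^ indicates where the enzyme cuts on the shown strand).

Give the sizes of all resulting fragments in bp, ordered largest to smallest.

XhoI sites (CTCGAG) start at positions 60, 87, 149, 169.
XhoI cuts after the first base of each site, so after positions 60, 87, 149, 169.
Linear molecule, 4 cuts → 5 fragments:
  1–60 → 60 bp
  61–87 → 27 bp
  88–149 → 62 bp
  150–169 → 20 bp
  170–178 → 9 bp
Sorted largest to smallest: 62, 60, 27, 20, 9 bp.

62, 60, 27, 20, 9 bp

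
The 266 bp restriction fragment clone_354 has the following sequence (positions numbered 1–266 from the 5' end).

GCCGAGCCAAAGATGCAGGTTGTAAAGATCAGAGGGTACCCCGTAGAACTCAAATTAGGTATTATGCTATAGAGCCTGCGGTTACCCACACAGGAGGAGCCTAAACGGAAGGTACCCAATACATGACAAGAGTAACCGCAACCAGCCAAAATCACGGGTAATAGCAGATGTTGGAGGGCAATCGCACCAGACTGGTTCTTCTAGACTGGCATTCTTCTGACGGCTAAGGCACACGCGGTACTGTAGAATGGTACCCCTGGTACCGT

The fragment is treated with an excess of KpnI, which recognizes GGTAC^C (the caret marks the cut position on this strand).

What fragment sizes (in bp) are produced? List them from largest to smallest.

KpnI sites (GGTACC) start at positions 35, 111, 250, 259.
KpnI cuts after base 5 of each site (before the last base), so after positions 39, 115, 254, 263.
Linear molecule, 4 cuts → 5 fragments:
  1–39 → 39 bp
  40–115 → 76 bp
  116–254 → 139 bp
  255–263 → 9 bp
  264–266 → 3 bp
Sorted largest to smallest: 139, 76, 39, 9, 3 bp.

139, 76, 39, 9, 3 bp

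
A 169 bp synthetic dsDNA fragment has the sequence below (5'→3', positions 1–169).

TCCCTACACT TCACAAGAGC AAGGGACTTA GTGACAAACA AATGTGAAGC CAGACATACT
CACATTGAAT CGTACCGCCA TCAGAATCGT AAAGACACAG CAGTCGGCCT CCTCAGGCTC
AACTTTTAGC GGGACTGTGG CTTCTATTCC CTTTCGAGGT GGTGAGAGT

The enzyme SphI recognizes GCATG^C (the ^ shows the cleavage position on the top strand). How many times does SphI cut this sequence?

0

No occurrence of GCATGC is present in the sequence.
SphI does not cut: 0 sites.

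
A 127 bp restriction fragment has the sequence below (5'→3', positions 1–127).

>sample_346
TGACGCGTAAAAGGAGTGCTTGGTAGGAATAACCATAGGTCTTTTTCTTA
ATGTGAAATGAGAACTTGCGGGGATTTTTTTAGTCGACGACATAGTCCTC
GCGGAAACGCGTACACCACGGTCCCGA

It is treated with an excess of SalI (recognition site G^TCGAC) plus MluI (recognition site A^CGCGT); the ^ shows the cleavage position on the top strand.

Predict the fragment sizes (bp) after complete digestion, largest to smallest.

The SalI site (GTCGAC) starts at position 83.
SalI cuts after the first base of each site, so after position 83.
MluI sites (ACGCGT) start at positions 3, 107.
MluI cuts after the first base of each site, so after positions 3, 107.
Combined cut positions: 3, 83, 107.
Linear molecule, 3 cuts → 4 fragments:
  1–3 → 3 bp
  4–83 → 80 bp
  84–107 → 24 bp
  108–127 → 20 bp
Sorted largest to smallest: 80, 24, 20, 3 bp.

80, 24, 20, 3 bp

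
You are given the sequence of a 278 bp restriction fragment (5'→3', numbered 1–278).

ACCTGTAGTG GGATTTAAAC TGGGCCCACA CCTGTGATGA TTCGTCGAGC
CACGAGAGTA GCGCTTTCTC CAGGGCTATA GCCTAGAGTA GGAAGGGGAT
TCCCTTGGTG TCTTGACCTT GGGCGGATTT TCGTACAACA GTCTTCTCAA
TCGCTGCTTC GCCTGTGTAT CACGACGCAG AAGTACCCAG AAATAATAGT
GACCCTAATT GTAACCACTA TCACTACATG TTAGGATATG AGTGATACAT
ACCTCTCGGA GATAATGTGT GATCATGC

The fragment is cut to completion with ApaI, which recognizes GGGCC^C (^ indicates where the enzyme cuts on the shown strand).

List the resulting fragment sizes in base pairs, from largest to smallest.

The ApaI site (GGGCCC) starts at position 22.
ApaI cuts after base 5 of each site (before the last base), so after position 26.
Linear molecule, 1 cut → 2 fragments:
  1–26 → 26 bp
  27–278 → 252 bp
Sorted largest to smallest: 252, 26 bp.

252, 26 bp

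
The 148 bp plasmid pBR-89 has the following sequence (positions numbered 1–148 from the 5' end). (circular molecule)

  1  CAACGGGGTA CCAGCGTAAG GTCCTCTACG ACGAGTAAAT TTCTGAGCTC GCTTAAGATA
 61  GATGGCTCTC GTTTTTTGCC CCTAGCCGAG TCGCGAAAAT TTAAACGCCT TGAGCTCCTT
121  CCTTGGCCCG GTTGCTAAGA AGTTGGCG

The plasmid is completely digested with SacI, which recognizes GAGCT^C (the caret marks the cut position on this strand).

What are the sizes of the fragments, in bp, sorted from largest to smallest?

SacI sites (GAGCTC) start at positions 45, 112.
SacI cuts after base 5 of each site (before the last base), so after positions 49, 116.
Circular molecule, 2 cuts → 2 fragments:
  50–116 → 67 bp
  117–148 then 1–49 → 32 + 49 = 81 bp
Sorted largest to smallest: 81, 67 bp.

81, 67 bp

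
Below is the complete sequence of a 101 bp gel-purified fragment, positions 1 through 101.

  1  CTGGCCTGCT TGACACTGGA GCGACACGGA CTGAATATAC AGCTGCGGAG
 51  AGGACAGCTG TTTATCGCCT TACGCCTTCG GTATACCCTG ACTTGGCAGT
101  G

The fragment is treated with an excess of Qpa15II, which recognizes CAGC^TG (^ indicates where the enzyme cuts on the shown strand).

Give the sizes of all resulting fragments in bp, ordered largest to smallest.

Qpa15II sites (CAGCTG) start at positions 40, 55.
Qpa15II cuts after base 4 of each site, so after positions 43, 58.
Linear molecule, 2 cuts → 3 fragments:
  1–43 → 43 bp
  44–58 → 15 bp
  59–101 → 43 bp
Sorted largest to smallest: 43, 43, 15 bp.

43, 43, 15 bp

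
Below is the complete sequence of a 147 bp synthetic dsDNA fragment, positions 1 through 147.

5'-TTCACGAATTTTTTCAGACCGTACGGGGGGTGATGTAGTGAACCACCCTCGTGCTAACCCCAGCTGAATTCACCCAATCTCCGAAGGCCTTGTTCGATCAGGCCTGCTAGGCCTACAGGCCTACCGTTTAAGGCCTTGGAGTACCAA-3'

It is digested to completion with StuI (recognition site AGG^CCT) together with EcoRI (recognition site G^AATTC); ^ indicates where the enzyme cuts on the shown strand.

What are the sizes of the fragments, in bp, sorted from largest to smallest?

StuI sites (AGGCCT) start at positions 85, 100, 109, 117, 131.
StuI cuts after base 3 of each site, so after positions 87, 102, 111, 119, 133.
The EcoRI site (GAATTC) starts at position 66.
EcoRI cuts after the first base of each site, so after position 66.
Combined cut positions: 66, 87, 102, 111, 119, 133.
Linear molecule, 6 cuts → 7 fragments:
  1–66 → 66 bp
  67–87 → 21 bp
  88–102 → 15 bp
  103–111 → 9 bp
  112–119 → 8 bp
  120–133 → 14 bp
  134–147 → 14 bp
Sorted largest to smallest: 66, 21, 15, 14, 14, 9, 8 bp.

66, 21, 15, 14, 14, 9, 8 bp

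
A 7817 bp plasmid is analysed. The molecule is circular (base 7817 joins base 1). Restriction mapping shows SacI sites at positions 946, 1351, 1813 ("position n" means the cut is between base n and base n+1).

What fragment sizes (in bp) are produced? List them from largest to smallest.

Circular molecule, 3 cuts → 3 fragments:
  1351 − 946 = 405 bp
  1813 − 1351 = 462 bp
  wrap: 7817 − 1813 + 946 = 6950 bp
Sorted largest to smallest: 6950, 462, 405 bp.

6950, 462, 405 bp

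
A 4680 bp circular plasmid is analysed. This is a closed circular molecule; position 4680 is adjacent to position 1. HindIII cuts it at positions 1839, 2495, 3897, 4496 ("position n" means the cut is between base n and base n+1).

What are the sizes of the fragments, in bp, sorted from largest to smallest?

Circular molecule, 4 cuts → 4 fragments:
  2495 − 1839 = 656 bp
  3897 − 2495 = 1402 bp
  4496 − 3897 = 599 bp
  wrap: 4680 − 4496 + 1839 = 2023 bp
Sorted largest to smallest: 2023, 1402, 656, 599 bp.

2023, 1402, 656, 599 bp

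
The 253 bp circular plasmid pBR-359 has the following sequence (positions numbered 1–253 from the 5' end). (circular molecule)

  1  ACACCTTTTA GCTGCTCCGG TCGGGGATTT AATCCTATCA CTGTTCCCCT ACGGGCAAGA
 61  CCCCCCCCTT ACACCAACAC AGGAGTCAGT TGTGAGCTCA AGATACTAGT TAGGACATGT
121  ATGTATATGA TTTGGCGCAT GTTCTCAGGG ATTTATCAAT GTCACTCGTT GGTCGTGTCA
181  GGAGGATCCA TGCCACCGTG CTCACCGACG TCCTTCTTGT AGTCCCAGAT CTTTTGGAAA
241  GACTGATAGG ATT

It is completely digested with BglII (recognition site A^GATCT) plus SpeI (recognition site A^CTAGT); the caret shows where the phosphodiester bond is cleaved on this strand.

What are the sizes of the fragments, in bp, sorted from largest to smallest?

131, 122 bp

The BglII site (AGATCT) starts at position 227.
BglII cuts after the first base of each site, so after position 227.
The SpeI site (ACTAGT) starts at position 105.
SpeI cuts after the first base of each site, so after position 105.
Combined cut positions: 105, 227.
Circular molecule, 2 cuts → 2 fragments:
  106–227 → 122 bp
  228–253 then 1–105 → 26 + 105 = 131 bp
Sorted largest to smallest: 131, 122 bp.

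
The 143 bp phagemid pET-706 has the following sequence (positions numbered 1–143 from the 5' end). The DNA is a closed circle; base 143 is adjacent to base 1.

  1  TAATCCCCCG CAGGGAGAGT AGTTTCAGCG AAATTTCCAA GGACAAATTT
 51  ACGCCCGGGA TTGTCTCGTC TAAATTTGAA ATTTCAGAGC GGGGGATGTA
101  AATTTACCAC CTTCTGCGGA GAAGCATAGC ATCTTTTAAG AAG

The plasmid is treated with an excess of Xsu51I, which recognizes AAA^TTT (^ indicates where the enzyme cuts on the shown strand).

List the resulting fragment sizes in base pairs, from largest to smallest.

74, 27, 21, 14, 7 bp

Xsu51I sites (AAATTT) start at positions 31, 45, 72, 79, 100.
Xsu51I cuts after base 3 of each site, so after positions 33, 47, 74, 81, 102.
Circular molecule, 5 cuts → 5 fragments:
  34–47 → 14 bp
  48–74 → 27 bp
  75–81 → 7 bp
  82–102 → 21 bp
  103–143 then 1–33 → 41 + 33 = 74 bp
Sorted largest to smallest: 74, 27, 21, 14, 7 bp.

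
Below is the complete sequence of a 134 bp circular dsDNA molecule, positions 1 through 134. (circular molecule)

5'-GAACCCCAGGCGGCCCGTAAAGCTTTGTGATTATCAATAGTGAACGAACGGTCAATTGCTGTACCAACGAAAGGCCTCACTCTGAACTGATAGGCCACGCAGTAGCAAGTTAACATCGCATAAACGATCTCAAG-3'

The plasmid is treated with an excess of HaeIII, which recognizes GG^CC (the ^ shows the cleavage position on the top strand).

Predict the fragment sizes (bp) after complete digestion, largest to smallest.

HaeIII sites (GGCC) start at positions 12, 73, 93.
HaeIII cuts after base 2 of each site, so after positions 13, 74, 94.
Circular molecule, 3 cuts → 3 fragments:
  14–74 → 61 bp
  75–94 → 20 bp
  95–134 then 1–13 → 40 + 13 = 53 bp
Sorted largest to smallest: 61, 53, 20 bp.

61, 53, 20 bp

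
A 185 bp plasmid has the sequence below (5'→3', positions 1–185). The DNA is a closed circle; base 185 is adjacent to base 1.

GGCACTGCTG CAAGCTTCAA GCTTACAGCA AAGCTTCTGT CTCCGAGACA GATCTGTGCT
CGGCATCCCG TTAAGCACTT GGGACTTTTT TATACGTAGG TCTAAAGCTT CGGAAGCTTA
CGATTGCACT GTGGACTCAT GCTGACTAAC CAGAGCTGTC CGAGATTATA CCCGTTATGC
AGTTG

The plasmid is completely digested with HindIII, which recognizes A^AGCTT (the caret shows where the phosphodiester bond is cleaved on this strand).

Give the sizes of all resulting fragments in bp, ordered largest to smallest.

83, 74, 12, 9, 7 bp

HindIII sites (AAGCTT) start at positions 12, 19, 31, 105, 114.
HindIII cuts after the first base of each site, so after positions 12, 19, 31, 105, 114.
Circular molecule, 5 cuts → 5 fragments:
  13–19 → 7 bp
  20–31 → 12 bp
  32–105 → 74 bp
  106–114 → 9 bp
  115–185 then 1–12 → 71 + 12 = 83 bp
Sorted largest to smallest: 83, 74, 12, 9, 7 bp.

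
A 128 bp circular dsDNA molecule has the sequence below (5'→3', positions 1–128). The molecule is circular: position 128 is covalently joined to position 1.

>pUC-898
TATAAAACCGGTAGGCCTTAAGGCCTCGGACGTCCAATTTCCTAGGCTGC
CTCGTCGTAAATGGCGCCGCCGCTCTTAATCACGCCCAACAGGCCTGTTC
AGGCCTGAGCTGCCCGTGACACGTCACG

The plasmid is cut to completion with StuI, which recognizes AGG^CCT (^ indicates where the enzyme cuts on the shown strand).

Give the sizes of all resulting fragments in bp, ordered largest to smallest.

StuI sites (AGGCCT) start at positions 13, 21, 91, 101.
StuI cuts after base 3 of each site, so after positions 15, 23, 93, 103.
Circular molecule, 4 cuts → 4 fragments:
  16–23 → 8 bp
  24–93 → 70 bp
  94–103 → 10 bp
  104–128 then 1–15 → 25 + 15 = 40 bp
Sorted largest to smallest: 70, 40, 10, 8 bp.

70, 40, 10, 8 bp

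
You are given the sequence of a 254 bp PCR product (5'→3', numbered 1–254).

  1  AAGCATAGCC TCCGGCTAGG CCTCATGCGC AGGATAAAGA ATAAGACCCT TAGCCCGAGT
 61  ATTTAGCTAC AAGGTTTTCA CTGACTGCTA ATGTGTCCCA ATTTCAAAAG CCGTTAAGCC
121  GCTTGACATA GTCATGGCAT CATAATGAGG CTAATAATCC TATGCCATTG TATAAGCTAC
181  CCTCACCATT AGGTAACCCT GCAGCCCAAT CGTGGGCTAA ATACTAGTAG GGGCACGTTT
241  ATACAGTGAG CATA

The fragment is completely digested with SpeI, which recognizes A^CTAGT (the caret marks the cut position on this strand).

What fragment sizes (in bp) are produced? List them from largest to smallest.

223, 31 bp

The SpeI site (ACTAGT) starts at position 223.
SpeI cuts after the first base of each site, so after position 223.
Linear molecule, 1 cut → 2 fragments:
  1–223 → 223 bp
  224–254 → 31 bp
Sorted largest to smallest: 223, 31 bp.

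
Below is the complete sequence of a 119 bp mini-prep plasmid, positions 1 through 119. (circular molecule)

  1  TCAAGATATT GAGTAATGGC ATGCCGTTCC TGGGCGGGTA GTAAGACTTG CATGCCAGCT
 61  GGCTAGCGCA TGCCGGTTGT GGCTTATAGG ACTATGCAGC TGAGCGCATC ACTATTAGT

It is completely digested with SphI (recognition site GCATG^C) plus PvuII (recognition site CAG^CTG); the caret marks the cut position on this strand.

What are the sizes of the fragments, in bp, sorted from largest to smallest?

43, 31, 27, 14, 4 bp

SphI sites (GCATGC) start at positions 19, 50, 68.
SphI cuts after base 5 of each site (before the last base), so after positions 23, 54, 72.
PvuII sites (CAGCTG) start at positions 56, 97.
PvuII cuts after base 3 of each site, so after positions 58, 99.
Combined cut positions: 23, 54, 58, 72, 99.
Circular molecule, 5 cuts → 5 fragments:
  24–54 → 31 bp
  55–58 → 4 bp
  59–72 → 14 bp
  73–99 → 27 bp
  100–119 then 1–23 → 20 + 23 = 43 bp
Sorted largest to smallest: 43, 31, 27, 14, 4 bp.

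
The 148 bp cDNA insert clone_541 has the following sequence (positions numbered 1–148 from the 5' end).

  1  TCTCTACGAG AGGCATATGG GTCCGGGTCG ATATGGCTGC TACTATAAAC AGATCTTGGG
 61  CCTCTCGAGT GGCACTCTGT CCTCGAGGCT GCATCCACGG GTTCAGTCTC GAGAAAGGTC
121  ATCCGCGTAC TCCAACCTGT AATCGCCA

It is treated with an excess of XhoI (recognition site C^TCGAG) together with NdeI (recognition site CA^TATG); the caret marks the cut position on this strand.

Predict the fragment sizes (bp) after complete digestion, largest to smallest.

XhoI sites (CTCGAG) start at positions 64, 82, 108.
XhoI cuts after the first base of each site, so after positions 64, 82, 108.
The NdeI site (CATATG) starts at position 14.
NdeI cuts after base 2 of each site, so after position 15.
Combined cut positions: 15, 64, 82, 108.
Linear molecule, 4 cuts → 5 fragments:
  1–15 → 15 bp
  16–64 → 49 bp
  65–82 → 18 bp
  83–108 → 26 bp
  109–148 → 40 bp
Sorted largest to smallest: 49, 40, 26, 18, 15 bp.

49, 40, 26, 18, 15 bp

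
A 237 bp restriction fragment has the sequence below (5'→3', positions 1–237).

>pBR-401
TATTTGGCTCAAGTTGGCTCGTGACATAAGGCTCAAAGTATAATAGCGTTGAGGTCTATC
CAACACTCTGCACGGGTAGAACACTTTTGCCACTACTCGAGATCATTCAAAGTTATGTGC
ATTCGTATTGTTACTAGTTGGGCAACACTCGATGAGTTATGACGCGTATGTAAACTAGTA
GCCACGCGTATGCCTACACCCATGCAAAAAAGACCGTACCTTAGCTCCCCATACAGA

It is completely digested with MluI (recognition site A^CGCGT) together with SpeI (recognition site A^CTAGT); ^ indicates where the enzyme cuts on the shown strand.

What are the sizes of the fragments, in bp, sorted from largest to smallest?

133, 53, 29, 12, 10 bp

MluI sites (ACGCGT) start at positions 162, 184.
MluI cuts after the first base of each site, so after positions 162, 184.
SpeI sites (ACTAGT) start at positions 133, 174.
SpeI cuts after the first base of each site, so after positions 133, 174.
Combined cut positions: 133, 162, 174, 184.
Linear molecule, 4 cuts → 5 fragments:
  1–133 → 133 bp
  134–162 → 29 bp
  163–174 → 12 bp
  175–184 → 10 bp
  185–237 → 53 bp
Sorted largest to smallest: 133, 53, 29, 12, 10 bp.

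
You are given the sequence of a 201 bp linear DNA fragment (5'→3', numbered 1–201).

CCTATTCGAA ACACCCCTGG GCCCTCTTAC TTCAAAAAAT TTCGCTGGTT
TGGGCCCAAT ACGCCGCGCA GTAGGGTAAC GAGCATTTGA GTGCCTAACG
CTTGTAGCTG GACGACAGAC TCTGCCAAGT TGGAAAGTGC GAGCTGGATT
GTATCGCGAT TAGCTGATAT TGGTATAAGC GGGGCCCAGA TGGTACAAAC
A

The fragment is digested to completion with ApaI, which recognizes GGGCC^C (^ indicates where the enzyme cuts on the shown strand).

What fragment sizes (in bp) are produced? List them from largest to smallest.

ApaI sites (GGGCCC) start at positions 19, 52, 182.
ApaI cuts after base 5 of each site (before the last base), so after positions 23, 56, 186.
Linear molecule, 3 cuts → 4 fragments:
  1–23 → 23 bp
  24–56 → 33 bp
  57–186 → 130 bp
  187–201 → 15 bp
Sorted largest to smallest: 130, 33, 23, 15 bp.

130, 33, 23, 15 bp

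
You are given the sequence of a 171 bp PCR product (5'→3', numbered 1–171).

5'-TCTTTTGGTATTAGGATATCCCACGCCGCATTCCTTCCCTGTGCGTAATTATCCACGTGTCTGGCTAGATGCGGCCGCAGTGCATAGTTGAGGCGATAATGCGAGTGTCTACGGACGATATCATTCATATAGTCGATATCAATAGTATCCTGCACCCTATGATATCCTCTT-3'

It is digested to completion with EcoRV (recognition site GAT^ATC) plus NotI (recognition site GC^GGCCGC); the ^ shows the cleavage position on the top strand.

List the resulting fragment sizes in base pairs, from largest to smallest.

55, 47, 26, 18, 17, 8 bp

EcoRV sites (GATATC) start at positions 15, 117, 135, 161.
EcoRV cuts after base 3 of each site, so after positions 17, 119, 137, 163.
The NotI site (GCGGCCGC) starts at position 71.
NotI cuts after base 2 of each site, so after position 72.
Combined cut positions: 17, 72, 119, 137, 163.
Linear molecule, 5 cuts → 6 fragments:
  1–17 → 17 bp
  18–72 → 55 bp
  73–119 → 47 bp
  120–137 → 18 bp
  138–163 → 26 bp
  164–171 → 8 bp
Sorted largest to smallest: 55, 47, 26, 18, 17, 8 bp.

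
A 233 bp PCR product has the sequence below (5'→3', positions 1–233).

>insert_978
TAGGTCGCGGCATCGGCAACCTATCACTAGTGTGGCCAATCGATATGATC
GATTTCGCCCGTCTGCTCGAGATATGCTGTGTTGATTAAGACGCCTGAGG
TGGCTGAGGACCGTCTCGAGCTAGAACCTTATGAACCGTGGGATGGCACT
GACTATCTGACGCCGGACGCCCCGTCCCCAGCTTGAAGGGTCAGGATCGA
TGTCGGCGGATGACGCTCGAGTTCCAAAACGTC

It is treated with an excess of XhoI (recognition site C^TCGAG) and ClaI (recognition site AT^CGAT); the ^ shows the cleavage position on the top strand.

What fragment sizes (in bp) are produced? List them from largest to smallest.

82, 49, 40, 19, 17, 17, 9 bp

XhoI sites (CTCGAG) start at positions 66, 115, 216.
XhoI cuts after the first base of each site, so after positions 66, 115, 216.
ClaI sites (ATCGAT) start at positions 39, 48, 196.
ClaI cuts after base 2 of each site, so after positions 40, 49, 197.
Combined cut positions: 40, 49, 66, 115, 197, 216.
Linear molecule, 6 cuts → 7 fragments:
  1–40 → 40 bp
  41–49 → 9 bp
  50–66 → 17 bp
  67–115 → 49 bp
  116–197 → 82 bp
  198–216 → 19 bp
  217–233 → 17 bp
Sorted largest to smallest: 82, 49, 40, 19, 17, 17, 9 bp.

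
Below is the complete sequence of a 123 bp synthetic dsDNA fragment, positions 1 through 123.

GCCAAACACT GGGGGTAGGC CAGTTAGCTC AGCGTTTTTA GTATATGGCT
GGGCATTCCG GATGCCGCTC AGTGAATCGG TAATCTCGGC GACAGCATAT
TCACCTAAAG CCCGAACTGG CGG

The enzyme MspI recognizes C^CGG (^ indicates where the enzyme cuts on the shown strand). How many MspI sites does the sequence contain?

1

CCGG occurs starting at position 58.
MspI cuts at 1 site.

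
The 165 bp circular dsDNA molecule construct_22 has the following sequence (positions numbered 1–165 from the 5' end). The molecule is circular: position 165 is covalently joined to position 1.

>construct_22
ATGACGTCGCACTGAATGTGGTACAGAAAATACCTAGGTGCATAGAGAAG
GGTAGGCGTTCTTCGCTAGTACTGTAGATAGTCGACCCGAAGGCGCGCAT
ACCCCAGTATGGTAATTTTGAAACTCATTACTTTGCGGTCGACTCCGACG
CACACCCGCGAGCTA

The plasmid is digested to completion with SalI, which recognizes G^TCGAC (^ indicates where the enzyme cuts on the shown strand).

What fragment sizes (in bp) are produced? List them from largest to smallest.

108, 57 bp

SalI sites (GTCGAC) start at positions 81, 138.
SalI cuts after the first base of each site, so after positions 81, 138.
Circular molecule, 2 cuts → 2 fragments:
  82–138 → 57 bp
  139–165 then 1–81 → 27 + 81 = 108 bp
Sorted largest to smallest: 108, 57 bp.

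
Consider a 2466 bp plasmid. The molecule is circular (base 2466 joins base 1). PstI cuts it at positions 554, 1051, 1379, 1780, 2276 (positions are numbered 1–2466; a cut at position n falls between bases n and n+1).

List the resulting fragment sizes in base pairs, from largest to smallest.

744, 497, 496, 401, 328 bp

Circular molecule, 5 cuts → 5 fragments:
  1051 − 554 = 497 bp
  1379 − 1051 = 328 bp
  1780 − 1379 = 401 bp
  2276 − 1780 = 496 bp
  wrap: 2466 − 2276 + 554 = 744 bp
Sorted largest to smallest: 744, 497, 496, 401, 328 bp.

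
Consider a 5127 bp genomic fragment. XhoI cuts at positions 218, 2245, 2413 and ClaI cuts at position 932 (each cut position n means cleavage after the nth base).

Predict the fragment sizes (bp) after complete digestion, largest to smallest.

2714, 1313, 714, 218, 168 bp

Combined cut positions (sorted): 218, 932, 2245, 2413.
Linear molecule, 4 cuts → 5 fragments:
  218 − 0 = 218 bp
  932 − 218 = 714 bp
  2245 − 932 = 1313 bp
  2413 − 2245 = 168 bp
  5127 − 2413 = 2714 bp
Sorted largest to smallest: 2714, 1313, 714, 218, 168 bp.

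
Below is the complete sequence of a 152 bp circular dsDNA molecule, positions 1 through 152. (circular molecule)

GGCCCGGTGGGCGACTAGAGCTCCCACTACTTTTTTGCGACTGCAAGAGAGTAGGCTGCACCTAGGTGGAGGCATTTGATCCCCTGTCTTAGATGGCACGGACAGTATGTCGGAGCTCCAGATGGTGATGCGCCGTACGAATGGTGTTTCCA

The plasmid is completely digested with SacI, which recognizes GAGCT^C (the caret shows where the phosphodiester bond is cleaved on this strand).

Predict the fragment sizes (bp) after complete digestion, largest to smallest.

95, 57 bp

SacI sites (GAGCTC) start at positions 18, 113.
SacI cuts after base 5 of each site (before the last base), so after positions 22, 117.
Circular molecule, 2 cuts → 2 fragments:
  23–117 → 95 bp
  118–152 then 1–22 → 35 + 22 = 57 bp
Sorted largest to smallest: 95, 57 bp.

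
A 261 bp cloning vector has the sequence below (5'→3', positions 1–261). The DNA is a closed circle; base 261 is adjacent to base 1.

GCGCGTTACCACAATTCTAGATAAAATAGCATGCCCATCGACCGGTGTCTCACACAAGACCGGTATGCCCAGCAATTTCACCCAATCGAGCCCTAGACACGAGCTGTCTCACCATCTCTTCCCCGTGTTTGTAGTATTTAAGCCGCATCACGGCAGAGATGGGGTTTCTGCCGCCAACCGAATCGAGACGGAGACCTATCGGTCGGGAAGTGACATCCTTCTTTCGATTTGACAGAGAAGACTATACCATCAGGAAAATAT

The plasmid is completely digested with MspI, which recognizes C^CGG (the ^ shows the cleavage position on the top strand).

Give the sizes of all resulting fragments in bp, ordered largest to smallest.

MspI sites (CCGG) start at positions 42, 60.
MspI cuts after the first base of each site, so after positions 42, 60.
Circular molecule, 2 cuts → 2 fragments:
  43–60 → 18 bp
  61–261 then 1–42 → 201 + 42 = 243 bp
Sorted largest to smallest: 243, 18 bp.

243, 18 bp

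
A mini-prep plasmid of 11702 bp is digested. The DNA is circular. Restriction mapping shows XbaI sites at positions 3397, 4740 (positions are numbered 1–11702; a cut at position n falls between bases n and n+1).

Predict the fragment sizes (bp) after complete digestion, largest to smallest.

10359, 1343 bp

Circular molecule, 2 cuts → 2 fragments:
  4740 − 3397 = 1343 bp
  wrap: 11702 − 4740 + 3397 = 10359 bp
Sorted largest to smallest: 10359, 1343 bp.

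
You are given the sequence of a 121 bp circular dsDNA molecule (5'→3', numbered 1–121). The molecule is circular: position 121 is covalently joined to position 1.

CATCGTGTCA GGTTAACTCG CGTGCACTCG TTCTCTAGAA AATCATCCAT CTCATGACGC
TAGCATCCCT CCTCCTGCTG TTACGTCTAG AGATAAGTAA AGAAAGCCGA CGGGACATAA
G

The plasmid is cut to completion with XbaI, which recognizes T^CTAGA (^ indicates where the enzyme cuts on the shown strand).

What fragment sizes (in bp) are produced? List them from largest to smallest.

XbaI sites (TCTAGA) start at positions 34, 86.
XbaI cuts after the first base of each site, so after positions 34, 86.
Circular molecule, 2 cuts → 2 fragments:
  35–86 → 52 bp
  87–121 then 1–34 → 35 + 34 = 69 bp
Sorted largest to smallest: 69, 52 bp.

69, 52 bp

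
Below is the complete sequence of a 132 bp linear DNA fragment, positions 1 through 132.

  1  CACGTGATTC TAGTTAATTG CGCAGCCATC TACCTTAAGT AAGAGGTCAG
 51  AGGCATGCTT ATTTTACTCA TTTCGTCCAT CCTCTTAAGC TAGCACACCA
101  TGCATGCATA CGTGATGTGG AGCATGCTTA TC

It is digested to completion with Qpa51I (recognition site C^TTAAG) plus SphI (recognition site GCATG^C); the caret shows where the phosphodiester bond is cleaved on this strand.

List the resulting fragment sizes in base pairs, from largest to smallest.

34, 27, 23, 22, 20, 6 bp

Qpa51I sites (CTTAAG) start at positions 34, 84.
Qpa51I cuts after the first base of each site, so after positions 34, 84.
SphI sites (GCATGC) start at positions 53, 102, 122.
SphI cuts after base 5 of each site (before the last base), so after positions 57, 106, 126.
Combined cut positions: 34, 57, 84, 106, 126.
Linear molecule, 5 cuts → 6 fragments:
  1–34 → 34 bp
  35–57 → 23 bp
  58–84 → 27 bp
  85–106 → 22 bp
  107–126 → 20 bp
  127–132 → 6 bp
Sorted largest to smallest: 34, 27, 23, 22, 20, 6 bp.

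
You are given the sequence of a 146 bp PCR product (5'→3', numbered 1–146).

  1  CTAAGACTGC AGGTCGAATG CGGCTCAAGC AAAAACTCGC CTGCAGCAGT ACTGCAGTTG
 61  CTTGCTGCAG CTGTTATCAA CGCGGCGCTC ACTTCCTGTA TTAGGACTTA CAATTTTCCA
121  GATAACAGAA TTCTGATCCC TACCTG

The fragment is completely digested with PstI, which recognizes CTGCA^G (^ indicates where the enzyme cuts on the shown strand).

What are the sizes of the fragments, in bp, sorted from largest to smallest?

PstI sites (CTGCAG) start at positions 7, 41, 52, 65.
PstI cuts after base 5 of each site (before the last base), so after positions 11, 45, 56, 69.
Linear molecule, 4 cuts → 5 fragments:
  1–11 → 11 bp
  12–45 → 34 bp
  46–56 → 11 bp
  57–69 → 13 bp
  70–146 → 77 bp
Sorted largest to smallest: 77, 34, 13, 11, 11 bp.

77, 34, 13, 11, 11 bp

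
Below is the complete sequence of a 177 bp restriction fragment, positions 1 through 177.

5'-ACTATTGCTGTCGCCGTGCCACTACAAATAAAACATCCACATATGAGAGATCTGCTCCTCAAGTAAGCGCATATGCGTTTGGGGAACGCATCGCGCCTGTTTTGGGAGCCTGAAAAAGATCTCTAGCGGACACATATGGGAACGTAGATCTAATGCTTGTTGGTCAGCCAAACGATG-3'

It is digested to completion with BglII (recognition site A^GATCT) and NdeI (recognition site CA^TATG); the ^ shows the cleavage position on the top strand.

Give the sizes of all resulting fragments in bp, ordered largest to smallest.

BglII sites (AGATCT) start at positions 48, 117, 146.
BglII cuts after the first base of each site, so after positions 48, 117, 146.
NdeI sites (CATATG) start at positions 40, 70, 133.
NdeI cuts after base 2 of each site, so after positions 41, 71, 134.
Combined cut positions: 41, 48, 71, 117, 134, 146.
Linear molecule, 6 cuts → 7 fragments:
  1–41 → 41 bp
  42–48 → 7 bp
  49–71 → 23 bp
  72–117 → 46 bp
  118–134 → 17 bp
  135–146 → 12 bp
  147–177 → 31 bp
Sorted largest to smallest: 46, 41, 31, 23, 17, 12, 7 bp.

46, 41, 31, 23, 17, 12, 7 bp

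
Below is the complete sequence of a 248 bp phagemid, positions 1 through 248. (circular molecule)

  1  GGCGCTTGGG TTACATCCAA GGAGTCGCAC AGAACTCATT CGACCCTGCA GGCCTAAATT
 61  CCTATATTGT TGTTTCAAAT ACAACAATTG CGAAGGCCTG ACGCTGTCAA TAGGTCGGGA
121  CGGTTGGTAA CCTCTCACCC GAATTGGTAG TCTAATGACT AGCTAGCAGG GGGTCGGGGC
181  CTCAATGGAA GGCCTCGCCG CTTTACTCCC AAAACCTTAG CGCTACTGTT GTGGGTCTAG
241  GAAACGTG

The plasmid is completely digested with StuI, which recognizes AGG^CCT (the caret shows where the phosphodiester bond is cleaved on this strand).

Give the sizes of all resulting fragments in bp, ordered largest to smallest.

StuI sites (AGGCCT) start at positions 50, 94, 190.
StuI cuts after base 3 of each site, so after positions 52, 96, 192.
Circular molecule, 3 cuts → 3 fragments:
  53–96 → 44 bp
  97–192 → 96 bp
  193–248 then 1–52 → 56 + 52 = 108 bp
Sorted largest to smallest: 108, 96, 44 bp.

108, 96, 44 bp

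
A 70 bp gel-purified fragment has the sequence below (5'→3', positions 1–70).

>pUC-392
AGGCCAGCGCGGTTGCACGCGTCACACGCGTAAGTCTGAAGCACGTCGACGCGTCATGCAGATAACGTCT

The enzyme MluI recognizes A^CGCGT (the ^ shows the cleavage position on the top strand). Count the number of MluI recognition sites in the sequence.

ACGCGT occurs starting at positions 17, 26, 49.
MluI cuts at 3 sites.

3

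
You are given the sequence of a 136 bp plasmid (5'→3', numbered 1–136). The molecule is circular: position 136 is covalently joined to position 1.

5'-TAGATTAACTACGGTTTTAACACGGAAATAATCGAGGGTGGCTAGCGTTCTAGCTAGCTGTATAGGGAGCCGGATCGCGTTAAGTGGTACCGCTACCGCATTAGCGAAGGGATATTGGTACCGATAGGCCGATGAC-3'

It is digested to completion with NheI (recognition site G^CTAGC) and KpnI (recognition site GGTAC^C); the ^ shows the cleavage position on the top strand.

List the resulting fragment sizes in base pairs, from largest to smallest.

56, 37, 31, 12 bp

NheI sites (GCTAGC) start at positions 41, 53.
NheI cuts after the first base of each site, so after positions 41, 53.
KpnI sites (GGTACC) start at positions 86, 117.
KpnI cuts after base 5 of each site (before the last base), so after positions 90, 121.
Combined cut positions: 41, 53, 90, 121.
Circular molecule, 4 cuts → 4 fragments:
  42–53 → 12 bp
  54–90 → 37 bp
  91–121 → 31 bp
  122–136 then 1–41 → 15 + 41 = 56 bp
Sorted largest to smallest: 56, 37, 31, 12 bp.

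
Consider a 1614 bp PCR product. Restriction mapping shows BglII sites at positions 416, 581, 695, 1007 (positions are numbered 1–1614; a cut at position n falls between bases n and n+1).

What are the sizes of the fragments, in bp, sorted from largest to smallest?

607, 416, 312, 165, 114 bp

Linear molecule, 4 cuts → 5 fragments:
  416 − 0 = 416 bp
  581 − 416 = 165 bp
  695 − 581 = 114 bp
  1007 − 695 = 312 bp
  1614 − 1007 = 607 bp
Sorted largest to smallest: 607, 416, 312, 165, 114 bp.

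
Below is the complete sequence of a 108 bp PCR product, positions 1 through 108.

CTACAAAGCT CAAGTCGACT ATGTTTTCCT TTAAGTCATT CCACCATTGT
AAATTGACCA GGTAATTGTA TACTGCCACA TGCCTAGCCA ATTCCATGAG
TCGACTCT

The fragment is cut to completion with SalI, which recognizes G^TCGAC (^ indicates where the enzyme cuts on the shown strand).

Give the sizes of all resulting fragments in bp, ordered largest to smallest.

SalI sites (GTCGAC) start at positions 14, 100.
SalI cuts after the first base of each site, so after positions 14, 100.
Linear molecule, 2 cuts → 3 fragments:
  1–14 → 14 bp
  15–100 → 86 bp
  101–108 → 8 bp
Sorted largest to smallest: 86, 14, 8 bp.

86, 14, 8 bp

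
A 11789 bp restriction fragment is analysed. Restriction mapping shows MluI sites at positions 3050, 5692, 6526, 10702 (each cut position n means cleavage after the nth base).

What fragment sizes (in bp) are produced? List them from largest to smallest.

Linear molecule, 4 cuts → 5 fragments:
  3050 − 0 = 3050 bp
  5692 − 3050 = 2642 bp
  6526 − 5692 = 834 bp
  10702 − 6526 = 4176 bp
  11789 − 10702 = 1087 bp
Sorted largest to smallest: 4176, 3050, 2642, 1087, 834 bp.

4176, 3050, 2642, 1087, 834 bp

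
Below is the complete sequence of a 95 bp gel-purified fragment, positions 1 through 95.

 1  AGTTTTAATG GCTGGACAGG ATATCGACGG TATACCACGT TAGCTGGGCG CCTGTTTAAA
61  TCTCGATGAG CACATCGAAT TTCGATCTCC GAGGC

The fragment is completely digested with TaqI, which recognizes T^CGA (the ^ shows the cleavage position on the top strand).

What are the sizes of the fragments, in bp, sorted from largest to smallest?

39, 24, 13, 12, 7 bp

TaqI sites (TCGA) start at positions 24, 63, 75, 82.
TaqI cuts after the first base of each site, so after positions 24, 63, 75, 82.
Linear molecule, 4 cuts → 5 fragments:
  1–24 → 24 bp
  25–63 → 39 bp
  64–75 → 12 bp
  76–82 → 7 bp
  83–95 → 13 bp
Sorted largest to smallest: 39, 24, 13, 12, 7 bp.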